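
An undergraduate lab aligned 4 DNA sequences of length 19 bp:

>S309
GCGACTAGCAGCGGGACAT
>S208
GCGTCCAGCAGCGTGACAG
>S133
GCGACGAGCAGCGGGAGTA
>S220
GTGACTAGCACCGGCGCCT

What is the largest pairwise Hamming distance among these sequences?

Pairwise Hamming distances:
  S309 vs S208: 4
  S309 vs S133: 4
  S309 vs S220: 5
  S208 vs S133: 6
  S208 vs S220: 9
  S133 vs S220: 8
The largest is 9, between S208 and S220.

9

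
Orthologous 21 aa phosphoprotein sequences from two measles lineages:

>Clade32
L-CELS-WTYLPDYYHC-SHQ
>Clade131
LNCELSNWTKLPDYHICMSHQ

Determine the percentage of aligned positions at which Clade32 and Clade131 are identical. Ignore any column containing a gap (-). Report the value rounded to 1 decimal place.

83.3%

Excluding the 3 gap columns leaves 18 comparable sites.
Mismatches occur at site 10 (Y→K), site 15 (Y→H), site 16 (H→I).
15 of the 18 comparable sites match, so the percent identity is 15/18 × 100 = 83.3%.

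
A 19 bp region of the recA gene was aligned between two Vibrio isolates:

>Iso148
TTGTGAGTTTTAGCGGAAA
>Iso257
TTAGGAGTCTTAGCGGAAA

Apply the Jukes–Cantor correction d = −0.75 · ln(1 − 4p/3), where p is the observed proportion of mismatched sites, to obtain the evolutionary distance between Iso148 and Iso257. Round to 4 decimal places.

0.1773

Mismatches occur at site 3 (G→A), site 4 (T→G), site 9 (T→C).
p = 3/19 = 0.157895.
d = −0.75 · ln(1 − (4/3)·0.157895) = −0.75 · ln(0.789473) = −0.75 · (-0.236390) = 0.1773.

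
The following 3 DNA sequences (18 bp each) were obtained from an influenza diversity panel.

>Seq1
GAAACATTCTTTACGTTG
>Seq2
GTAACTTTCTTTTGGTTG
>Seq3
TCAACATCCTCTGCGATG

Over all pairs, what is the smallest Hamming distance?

Pairwise Hamming distances:
  Seq1 vs Seq2: 4
  Seq1 vs Seq3: 6
  Seq2 vs Seq3: 8
The smallest is 4, between Seq1 and Seq2.

4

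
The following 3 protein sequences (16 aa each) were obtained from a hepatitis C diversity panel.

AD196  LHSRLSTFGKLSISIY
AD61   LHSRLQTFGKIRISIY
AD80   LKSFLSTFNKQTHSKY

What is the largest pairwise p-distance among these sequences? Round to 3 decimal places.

0.500

Pairwise Hamming distances:
  AD196 vs AD61: 3
  AD196 vs AD80: 7
  AD61 vs AD80: 8
The largest is 8 mismatches, between AD61 and AD80; p = 8/16 = 0.500.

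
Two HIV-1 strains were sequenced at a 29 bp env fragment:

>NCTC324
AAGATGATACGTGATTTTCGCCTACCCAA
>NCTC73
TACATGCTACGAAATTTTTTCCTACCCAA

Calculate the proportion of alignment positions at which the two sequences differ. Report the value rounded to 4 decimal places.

0.2414

The sequences differ at positions 1 (A/T), 3 (G/C), 7 (A/C), 12 (T/A), 13 (G/A), 19 (C/T), 20 (G/T).
There are 7 differences over 29 sites, so p = 7/29 = 0.2414.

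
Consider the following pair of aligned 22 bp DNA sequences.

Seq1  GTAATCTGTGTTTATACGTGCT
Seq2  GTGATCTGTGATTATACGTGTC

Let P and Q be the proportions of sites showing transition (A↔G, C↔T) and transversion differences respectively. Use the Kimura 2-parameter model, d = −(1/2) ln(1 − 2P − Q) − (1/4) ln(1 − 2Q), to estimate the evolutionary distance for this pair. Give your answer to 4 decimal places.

0.2153

Mismatches occur at site 3 (A↔G, transition), site 11 (T↔A, transversion), site 21 (C↔T, transition), site 22 (T↔C, transition).
Of the 4 differences, 3 transitions and 1 transversion over 22 sites: P = 3/22 = 0.136364, Q = 1/22 = 0.045455.
d = −0.5·ln(0.681817) − 0.25·ln(0.909090) = −0.5·(-0.382994) − 0.25·(-0.095311) = 0.2153.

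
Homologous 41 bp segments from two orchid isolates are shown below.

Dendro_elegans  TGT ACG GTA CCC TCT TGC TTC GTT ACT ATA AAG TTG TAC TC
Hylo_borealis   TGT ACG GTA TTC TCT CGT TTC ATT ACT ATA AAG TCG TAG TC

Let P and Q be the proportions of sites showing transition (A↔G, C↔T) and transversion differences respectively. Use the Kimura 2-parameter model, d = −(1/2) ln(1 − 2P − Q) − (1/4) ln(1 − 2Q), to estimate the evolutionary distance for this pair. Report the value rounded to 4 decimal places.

Mismatches occur at site 10 (C→T, transition), site 11 (C→T, transition), site 16 (T→C, transition), site 18 (C→T, transition), site 22 (G→A, transition), site 35 (T→C, transition), site 39 (C→G, transversion).
Of the 7 differences, 6 transitions and 1 transversion over 41 sites: P = 6/41 = 0.146341, Q = 1/41 = 0.024390.
d = −0.5·ln(0.682928) − 0.25·ln(0.951220) = −0.5·(-0.381366) − 0.25·(-0.050010) = 0.2032.

0.2032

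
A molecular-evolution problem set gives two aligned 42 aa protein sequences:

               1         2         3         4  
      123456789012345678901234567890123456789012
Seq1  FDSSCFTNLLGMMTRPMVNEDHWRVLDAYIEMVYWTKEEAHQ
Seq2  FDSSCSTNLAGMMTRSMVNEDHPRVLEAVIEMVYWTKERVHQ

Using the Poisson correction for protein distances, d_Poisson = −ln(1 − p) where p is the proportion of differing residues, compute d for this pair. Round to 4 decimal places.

0.2113

Mismatches occur at site 6 (F→S), site 10 (L→A), site 16 (P→S), site 23 (W→P), site 27 (D→E), site 29 (Y→V), site 39 (E→R), site 40 (A→V).
p = 8/42 = 0.190476.
d = −ln(1 − 0.190476) = −ln(0.809524) = 0.2113.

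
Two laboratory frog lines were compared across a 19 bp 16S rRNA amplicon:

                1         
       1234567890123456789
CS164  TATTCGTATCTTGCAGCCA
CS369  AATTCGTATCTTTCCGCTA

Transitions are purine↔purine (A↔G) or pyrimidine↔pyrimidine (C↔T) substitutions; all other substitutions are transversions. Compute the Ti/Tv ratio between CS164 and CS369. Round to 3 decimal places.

The sequences differ at positions 1 (T/A, transversion), 13 (G/T, transversion), 15 (A/C, transversion), 18 (C/T, transition).
Of the 4 differences, 1 transition and 3 transversions, so Ti/Tv = 1/3 = 0.333.

0.333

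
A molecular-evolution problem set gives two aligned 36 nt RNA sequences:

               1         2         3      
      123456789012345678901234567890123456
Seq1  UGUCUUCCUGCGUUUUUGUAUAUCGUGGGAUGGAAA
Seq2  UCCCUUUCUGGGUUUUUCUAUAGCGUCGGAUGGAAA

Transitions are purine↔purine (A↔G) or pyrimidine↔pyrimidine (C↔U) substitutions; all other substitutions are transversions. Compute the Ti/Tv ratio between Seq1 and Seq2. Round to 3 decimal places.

0.400

Differing sites — 2:G/C (Tv); 3:U/C (Ti); 7:C/U (Ti); 11:C/G (Tv); 18:G/C (Tv); 23:U/G (Tv); 27:G/C (Tv).
Of the 7 differences, 2 transitions and 5 transversions, so Ti/Tv = 2/5 = 0.400.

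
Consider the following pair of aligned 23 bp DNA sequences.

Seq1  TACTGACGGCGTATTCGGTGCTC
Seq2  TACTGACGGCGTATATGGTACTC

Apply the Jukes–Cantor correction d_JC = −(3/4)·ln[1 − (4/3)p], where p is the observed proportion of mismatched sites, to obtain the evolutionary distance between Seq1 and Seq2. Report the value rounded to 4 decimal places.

Differing sites — 15:T/A; 16:C/T; 20:G/A.
p = 3/23 = 0.130435.
d = −0.75 · ln(1 − (4/3)·0.130435) = −0.75 · ln(0.826087) = −0.75 · (-0.191055) = 0.1433.

0.1433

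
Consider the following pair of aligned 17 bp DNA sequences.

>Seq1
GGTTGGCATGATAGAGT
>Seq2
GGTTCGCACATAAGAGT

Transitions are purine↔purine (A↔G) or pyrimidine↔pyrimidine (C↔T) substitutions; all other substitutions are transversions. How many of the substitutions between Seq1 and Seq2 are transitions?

2

Mismatches occur at site 5 (G→C, transversion), site 9 (T→C, transition), site 10 (G→A, transition), site 11 (A→T, transversion), site 12 (T→A, transversion).
Of the 5 differences, 2 transitions and 3 transversions, so the answer is 2.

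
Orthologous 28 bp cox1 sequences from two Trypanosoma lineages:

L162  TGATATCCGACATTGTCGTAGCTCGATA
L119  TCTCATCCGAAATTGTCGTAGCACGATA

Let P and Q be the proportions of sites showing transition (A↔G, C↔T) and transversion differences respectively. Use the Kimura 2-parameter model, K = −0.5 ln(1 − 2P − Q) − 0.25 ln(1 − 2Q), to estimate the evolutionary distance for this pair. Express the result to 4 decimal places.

Differing sites — 2:G/C (Tv); 3:A/T (Tv); 4:T/C (Ti); 11:C/A (Tv); 23:T/A (Tv).
Of the 5 differences, 1 transition and 4 transversions over 28 sites: P = 1/28 = 0.035714, Q = 4/28 = 0.142857.
d = −0.5·ln(0.785715) − 0.25·ln(0.714286) = −0.5·(-0.241161) − 0.25·(-0.336472) = 0.2047.

0.2047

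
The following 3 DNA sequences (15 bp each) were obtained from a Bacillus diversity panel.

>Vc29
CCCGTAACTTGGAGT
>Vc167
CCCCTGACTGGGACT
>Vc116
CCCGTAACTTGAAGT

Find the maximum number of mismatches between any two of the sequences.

5

Pairwise Hamming distances:
  Vc29 vs Vc167: 4
  Vc29 vs Vc116: 1
  Vc167 vs Vc116: 5
The largest is 5, between Vc167 and Vc116.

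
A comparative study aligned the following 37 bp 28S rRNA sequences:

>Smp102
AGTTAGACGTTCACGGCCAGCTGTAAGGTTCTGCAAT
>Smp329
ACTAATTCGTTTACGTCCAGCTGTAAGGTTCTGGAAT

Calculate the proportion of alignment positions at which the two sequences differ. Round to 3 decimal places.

The sequences differ at positions 2 (G/C), 4 (T/A), 6 (G/T), 7 (A/T), 12 (C/T), 16 (G/T), 34 (C/G).
There are 7 differences over 37 sites, so p = 7/37 = 0.189.

0.189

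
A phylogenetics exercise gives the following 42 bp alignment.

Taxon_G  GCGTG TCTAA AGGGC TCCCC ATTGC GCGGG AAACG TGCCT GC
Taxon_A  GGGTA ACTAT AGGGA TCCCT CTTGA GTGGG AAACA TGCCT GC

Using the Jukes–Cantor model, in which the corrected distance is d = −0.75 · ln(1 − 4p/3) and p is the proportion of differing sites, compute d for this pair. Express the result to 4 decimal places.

The sequences differ at positions 2 (C/G), 5 (G/A), 6 (T/A), 10 (A/T), 15 (C/A), 20 (C/T), 21 (A/C), 25 (C/A), 27 (C/T), 35 (G/A).
p = 10/42 = 0.238095.
d = −0.75 · ln(1 − (4/3)·0.238095) = −0.75 · ln(0.682540) = −0.75 · (-0.381934) = 0.2865.

0.2865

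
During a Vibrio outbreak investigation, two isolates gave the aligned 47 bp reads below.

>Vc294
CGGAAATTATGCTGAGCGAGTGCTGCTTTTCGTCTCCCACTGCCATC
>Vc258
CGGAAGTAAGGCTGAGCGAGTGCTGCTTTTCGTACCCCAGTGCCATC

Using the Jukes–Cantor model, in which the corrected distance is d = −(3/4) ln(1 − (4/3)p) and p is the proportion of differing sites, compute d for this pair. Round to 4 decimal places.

0.1399

The sequences differ at positions 6 (A/G), 8 (T/A), 10 (T/G), 34 (C/A), 35 (T/C), 40 (C/G).
p = 6/47 = 0.127660.
d = −0.75 · ln(1 − (4/3)·0.127660) = −0.75 · ln(0.829787) = −0.75 · (-0.186586) = 0.1399.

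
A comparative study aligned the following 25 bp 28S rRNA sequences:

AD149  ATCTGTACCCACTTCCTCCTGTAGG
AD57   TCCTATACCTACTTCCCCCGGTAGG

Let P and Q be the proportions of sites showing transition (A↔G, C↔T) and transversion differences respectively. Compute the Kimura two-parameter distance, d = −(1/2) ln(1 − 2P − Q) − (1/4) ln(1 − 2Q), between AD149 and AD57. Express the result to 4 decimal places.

0.2990

Mismatches occur at site 1 (A/T, transversion), site 2 (T/C, transition), site 5 (G/A, transition), site 10 (C/T, transition), site 17 (T/C, transition), site 20 (T/G, transversion).
Of the 6 differences, 4 transitions and 2 transversions over 25 sites: P = 4/25 = 0.160000, Q = 2/25 = 0.080000.
d = −0.5·ln(0.600000) − 0.25·ln(0.840000) = −0.5·(-0.510826) − 0.25·(-0.174353) = 0.2990.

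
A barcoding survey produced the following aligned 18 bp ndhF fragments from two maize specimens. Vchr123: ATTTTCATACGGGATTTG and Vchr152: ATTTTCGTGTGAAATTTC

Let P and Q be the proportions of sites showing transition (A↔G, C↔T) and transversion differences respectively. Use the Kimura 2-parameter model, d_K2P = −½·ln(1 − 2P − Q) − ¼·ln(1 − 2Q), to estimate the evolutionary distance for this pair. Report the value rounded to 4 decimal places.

Mismatches occur at site 7 (A→G, transition), site 9 (A→G, transition), site 10 (C→T, transition), site 12 (G→A, transition), site 13 (G→A, transition), site 18 (G→C, transversion).
Of the 6 differences, 5 transitions and 1 transversion over 18 sites: P = 5/18 = 0.277778, Q = 1/18 = 0.055556.
d = −0.5·ln(0.388888) − 0.25·ln(0.888888) = −0.5·(-0.944464) − 0.25·(-0.117784) = 0.5017.

0.5017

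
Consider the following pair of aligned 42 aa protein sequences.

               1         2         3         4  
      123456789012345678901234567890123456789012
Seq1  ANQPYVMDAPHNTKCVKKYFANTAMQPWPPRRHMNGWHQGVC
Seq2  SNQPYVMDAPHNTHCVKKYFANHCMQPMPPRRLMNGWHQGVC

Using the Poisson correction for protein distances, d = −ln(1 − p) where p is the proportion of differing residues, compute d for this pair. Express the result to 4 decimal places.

0.1542

Differing sites — 1:A/S; 14:K/H; 23:T/H; 24:A/C; 28:W/M; 33:H/L.
p = 6/42 = 0.142857.
d = −ln(1 − 0.142857) = −ln(0.857143) = 0.1542.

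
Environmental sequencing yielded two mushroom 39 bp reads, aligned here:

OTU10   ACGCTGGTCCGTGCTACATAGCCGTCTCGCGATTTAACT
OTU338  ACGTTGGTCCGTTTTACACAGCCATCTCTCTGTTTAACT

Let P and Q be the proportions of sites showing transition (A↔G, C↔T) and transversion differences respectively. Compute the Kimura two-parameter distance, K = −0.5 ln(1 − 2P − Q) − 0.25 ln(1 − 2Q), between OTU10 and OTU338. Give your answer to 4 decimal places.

0.2445

The sequences differ at positions 4 (C/T, transition), 13 (G/T, transversion), 14 (C/T, transition), 19 (T/C, transition), 24 (G/A, transition), 29 (G/T, transversion), 31 (G/T, transversion), 32 (A/G, transition).
Of the 8 differences, 5 transitions and 3 transversions over 39 sites: P = 5/39 = 0.128205, Q = 3/39 = 0.076923.
d = −0.5·ln(0.666667) − 0.25·ln(0.846154) = −0.5·(-0.405465) − 0.25·(-0.167054) = 0.2445.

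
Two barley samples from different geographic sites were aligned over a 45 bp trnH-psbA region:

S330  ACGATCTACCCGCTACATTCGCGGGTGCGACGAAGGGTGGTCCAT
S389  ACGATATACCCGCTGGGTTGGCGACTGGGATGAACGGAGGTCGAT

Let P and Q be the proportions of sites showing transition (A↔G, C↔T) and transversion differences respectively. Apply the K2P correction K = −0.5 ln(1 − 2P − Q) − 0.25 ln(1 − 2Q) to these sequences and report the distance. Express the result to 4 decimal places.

0.3295

The sequences differ at positions 6 (C/A, transversion), 15 (A/G, transition), 16 (C/G, transversion), 17 (A/G, transition), 20 (C/G, transversion), 24 (G/A, transition), 25 (G/C, transversion), 28 (C/G, transversion), 31 (C/T, transition), 35 (G/C, transversion), 38 (T/A, transversion), 43 (C/G, transversion).
Of the 12 differences, 4 transitions and 8 transversions over 45 sites: P = 4/45 = 0.088889, Q = 8/45 = 0.177778.
d = −0.5·ln(0.644444) − 0.25·ln(0.644444) = −0.5·(-0.439367) − 0.25·(-0.439367) = 0.3295.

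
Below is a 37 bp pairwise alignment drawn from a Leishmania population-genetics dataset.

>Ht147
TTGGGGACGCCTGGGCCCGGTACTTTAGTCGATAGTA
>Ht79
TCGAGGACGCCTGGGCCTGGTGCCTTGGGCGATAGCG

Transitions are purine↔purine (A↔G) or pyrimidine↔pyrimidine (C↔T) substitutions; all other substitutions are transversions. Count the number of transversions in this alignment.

1

The sequences differ at positions 2 (T/C, transition), 4 (G/A, transition), 18 (C/T, transition), 22 (A/G, transition), 24 (T/C, transition), 27 (A/G, transition), 29 (T/G, transversion), 36 (T/C, transition), 37 (A/G, transition).
Of the 9 differences, 8 transitions and 1 transversion, so the answer is 1.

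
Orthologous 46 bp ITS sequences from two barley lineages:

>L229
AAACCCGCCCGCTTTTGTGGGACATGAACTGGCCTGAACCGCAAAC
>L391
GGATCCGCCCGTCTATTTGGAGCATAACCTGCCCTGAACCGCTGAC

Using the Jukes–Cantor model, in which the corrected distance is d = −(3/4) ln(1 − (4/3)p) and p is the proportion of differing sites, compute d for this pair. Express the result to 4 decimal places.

0.3904

Differing sites — 1:A/G; 2:A/G; 4:C/T; 12:C/T; 13:T/C; 15:T/A; 17:G/T; 21:G/A; 22:A/G; 26:G/A; 28:A/C; 32:G/C; 43:A/T; 44:A/G.
p = 14/46 = 0.304348.
d = −0.75 · ln(1 − (4/3)·0.304348) = −0.75 · ln(0.594203) = −0.75 · (-0.520534) = 0.3904.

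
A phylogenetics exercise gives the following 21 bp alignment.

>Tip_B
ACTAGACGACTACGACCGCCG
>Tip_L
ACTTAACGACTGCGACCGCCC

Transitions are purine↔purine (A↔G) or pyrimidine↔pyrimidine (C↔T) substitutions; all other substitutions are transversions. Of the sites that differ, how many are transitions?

2

Differing sites — 4:A/T (Tv); 5:G/A (Ti); 12:A/G (Ti); 21:G/C (Tv).
Of the 4 differences, 2 transitions and 2 transversions, so the answer is 2.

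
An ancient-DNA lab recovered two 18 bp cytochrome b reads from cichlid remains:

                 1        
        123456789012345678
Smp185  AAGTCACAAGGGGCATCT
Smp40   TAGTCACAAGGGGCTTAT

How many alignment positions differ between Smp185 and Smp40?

3

Mismatches occur at site 1 (A/T), site 15 (A/T), site 17 (C/A).
That gives 3 mismatches out of 18 aligned sites, so the Hamming distance is 3.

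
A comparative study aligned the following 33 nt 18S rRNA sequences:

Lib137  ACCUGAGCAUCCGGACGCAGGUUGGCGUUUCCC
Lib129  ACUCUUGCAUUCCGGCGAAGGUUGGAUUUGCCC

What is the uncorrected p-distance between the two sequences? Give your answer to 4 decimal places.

Mismatches occur at site 3 (C/U), site 4 (U/C), site 5 (G/U), site 6 (A/U), site 11 (C/U), site 13 (G/C), site 15 (A/G), site 18 (C/A), site 26 (C/A), site 27 (G/U), site 30 (U/G).
There are 11 differences over 33 sites, so p = 11/33 = 0.3333.

0.3333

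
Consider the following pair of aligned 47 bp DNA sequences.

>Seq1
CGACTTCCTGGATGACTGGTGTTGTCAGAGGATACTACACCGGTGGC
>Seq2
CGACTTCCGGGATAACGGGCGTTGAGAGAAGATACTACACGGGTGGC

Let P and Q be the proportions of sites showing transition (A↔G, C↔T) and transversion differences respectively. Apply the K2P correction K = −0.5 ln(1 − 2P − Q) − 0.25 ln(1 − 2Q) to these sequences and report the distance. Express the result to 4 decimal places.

0.1931

Mismatches occur at site 9 (T↔G, transversion), site 14 (G↔A, transition), site 17 (T↔G, transversion), site 20 (T↔C, transition), site 25 (T↔A, transversion), site 26 (C↔G, transversion), site 30 (G↔A, transition), site 41 (C↔G, transversion).
Of the 8 differences, 3 transitions and 5 transversions over 47 sites: P = 3/47 = 0.063830, Q = 5/47 = 0.106383.
d = −0.5·ln(0.765957) − 0.25·ln(0.787234) = −0.5·(-0.266629) − 0.25·(-0.239230) = 0.1931.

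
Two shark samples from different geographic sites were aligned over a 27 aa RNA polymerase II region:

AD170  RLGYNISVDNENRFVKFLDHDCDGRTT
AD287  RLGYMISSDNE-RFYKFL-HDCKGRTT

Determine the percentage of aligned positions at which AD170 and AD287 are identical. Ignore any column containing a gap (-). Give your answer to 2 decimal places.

Excluding the 2 gap columns leaves 25 comparable sites.
The sequences differ at positions 5 (N/M), 8 (V/S), 15 (V/Y), 23 (D/K).
21 of the 25 comparable sites match, so the percent identity is 21/25 × 100 = 84.00%.

84.00%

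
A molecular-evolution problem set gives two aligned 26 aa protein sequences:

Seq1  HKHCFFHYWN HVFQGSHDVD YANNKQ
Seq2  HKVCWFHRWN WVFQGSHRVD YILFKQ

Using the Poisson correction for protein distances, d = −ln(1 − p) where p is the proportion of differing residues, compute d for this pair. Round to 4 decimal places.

0.3677

Differing sites — 3:H/V; 5:F/W; 8:Y/R; 11:H/W; 18:D/R; 22:A/I; 23:N/L; 24:N/F.
p = 8/26 = 0.307692.
d = −ln(1 − 0.307692) = −ln(0.692308) = 0.3677.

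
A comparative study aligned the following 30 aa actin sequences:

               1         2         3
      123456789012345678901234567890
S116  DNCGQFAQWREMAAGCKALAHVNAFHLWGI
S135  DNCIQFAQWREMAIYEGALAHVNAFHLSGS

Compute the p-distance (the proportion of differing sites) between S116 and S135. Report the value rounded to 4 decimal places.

Mismatches occur at site 4 (G→I), site 14 (A→I), site 15 (G→Y), site 16 (C→E), site 17 (K→G), site 28 (W→S), site 30 (I→S).
There are 7 differences over 30 sites, so p = 7/30 = 0.2333.

0.2333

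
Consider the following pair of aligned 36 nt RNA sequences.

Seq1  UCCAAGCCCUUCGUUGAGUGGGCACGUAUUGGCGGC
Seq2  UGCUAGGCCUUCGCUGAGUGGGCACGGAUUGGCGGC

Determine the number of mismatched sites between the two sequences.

5

Mismatches occur at site 2 (C→G), site 4 (A→U), site 7 (C→G), site 14 (U→C), site 27 (U→G).
That gives 5 mismatches out of 36 aligned sites, so the Hamming distance is 5.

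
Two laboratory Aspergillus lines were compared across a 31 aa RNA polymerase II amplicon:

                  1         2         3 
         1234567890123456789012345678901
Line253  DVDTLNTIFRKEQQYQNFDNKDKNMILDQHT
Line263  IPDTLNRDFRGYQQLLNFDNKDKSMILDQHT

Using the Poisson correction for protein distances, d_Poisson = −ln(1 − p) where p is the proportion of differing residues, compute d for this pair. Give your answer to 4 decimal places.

The sequences differ at positions 1 (D/I), 2 (V/P), 7 (T/R), 8 (I/D), 11 (K/G), 12 (E/Y), 15 (Y/L), 16 (Q/L), 24 (N/S).
p = 9/31 = 0.290323.
d = −ln(1 − 0.290323) = −ln(0.709677) = 0.3429.

0.3429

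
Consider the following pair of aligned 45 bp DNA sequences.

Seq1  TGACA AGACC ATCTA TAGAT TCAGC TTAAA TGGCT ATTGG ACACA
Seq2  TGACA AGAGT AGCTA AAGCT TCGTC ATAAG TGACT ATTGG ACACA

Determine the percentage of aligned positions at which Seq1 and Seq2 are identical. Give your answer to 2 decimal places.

Differing sites — 9:C/G; 10:C/T; 12:T/G; 16:T/A; 19:A/C; 23:A/G; 24:G/T; 26:T/A; 30:A/G; 33:G/A.
35 of the 45 sites match, so the percent identity is 35/45 × 100 = 77.78%.

77.78%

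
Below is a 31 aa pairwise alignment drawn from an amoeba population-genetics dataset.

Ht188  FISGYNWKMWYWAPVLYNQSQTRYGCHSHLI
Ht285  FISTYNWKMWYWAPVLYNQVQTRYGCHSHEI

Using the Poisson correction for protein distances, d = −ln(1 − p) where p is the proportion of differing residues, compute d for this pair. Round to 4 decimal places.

0.1018

Mismatches occur at site 4 (G→T), site 20 (S→V), site 30 (L→E).
p = 3/31 = 0.096774.
d = −ln(1 − 0.096774) = −ln(0.903226) = 0.1018.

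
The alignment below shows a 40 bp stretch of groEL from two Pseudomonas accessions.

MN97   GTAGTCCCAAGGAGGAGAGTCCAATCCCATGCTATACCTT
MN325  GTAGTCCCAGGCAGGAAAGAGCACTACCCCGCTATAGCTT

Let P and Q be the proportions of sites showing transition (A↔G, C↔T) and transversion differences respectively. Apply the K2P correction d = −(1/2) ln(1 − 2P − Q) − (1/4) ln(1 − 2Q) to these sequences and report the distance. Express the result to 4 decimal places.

0.3042

Mismatches occur at site 10 (A↔G, transition), site 12 (G↔C, transversion), site 17 (G↔A, transition), site 20 (T↔A, transversion), site 21 (C↔G, transversion), site 24 (A↔C, transversion), site 26 (C↔A, transversion), site 29 (A↔C, transversion), site 30 (T↔C, transition), site 37 (C↔G, transversion).
Of the 10 differences, 3 transitions and 7 transversions over 40 sites: P = 3/40 = 0.075000, Q = 7/40 = 0.175000.
d = −0.5·ln(0.675000) − 0.25·ln(0.650000) = −0.5·(-0.393043) − 0.25·(-0.430783) = 0.3042.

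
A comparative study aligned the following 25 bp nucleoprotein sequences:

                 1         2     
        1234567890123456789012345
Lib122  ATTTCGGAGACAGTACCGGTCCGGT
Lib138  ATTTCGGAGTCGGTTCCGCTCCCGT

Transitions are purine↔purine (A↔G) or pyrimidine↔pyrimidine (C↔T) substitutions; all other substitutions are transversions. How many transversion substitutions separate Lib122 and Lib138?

4

The sequences differ at positions 10 (A/T, transversion), 12 (A/G, transition), 15 (A/T, transversion), 19 (G/C, transversion), 23 (G/C, transversion).
Of the 5 differences, 1 transition and 4 transversions, so the answer is 4.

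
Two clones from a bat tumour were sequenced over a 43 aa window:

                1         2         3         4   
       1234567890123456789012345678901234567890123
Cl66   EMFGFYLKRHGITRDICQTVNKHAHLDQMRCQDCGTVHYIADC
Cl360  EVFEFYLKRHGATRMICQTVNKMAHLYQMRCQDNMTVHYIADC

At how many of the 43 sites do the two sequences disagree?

8

The sequences differ at positions 2 (M/V), 4 (G/E), 12 (I/A), 15 (D/M), 23 (H/M), 27 (D/Y), 34 (C/N), 35 (G/M).
That gives 8 mismatches out of 43 aligned sites, so the Hamming distance is 8.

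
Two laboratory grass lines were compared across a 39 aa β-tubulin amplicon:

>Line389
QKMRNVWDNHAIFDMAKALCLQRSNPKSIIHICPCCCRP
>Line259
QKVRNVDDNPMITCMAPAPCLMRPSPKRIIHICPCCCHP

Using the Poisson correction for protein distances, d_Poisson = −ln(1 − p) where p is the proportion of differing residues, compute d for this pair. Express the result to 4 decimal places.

Mismatches occur at site 3 (M→V), site 7 (W→D), site 10 (H→P), site 11 (A→M), site 13 (F→T), site 14 (D→C), site 17 (K→P), site 19 (L→P), site 22 (Q→M), site 24 (S→P), site 25 (N→S), site 28 (S→R), site 38 (R→H).
p = 13/39 = 0.333333.
d = −ln(1 − 0.333333) = −ln(0.666667) = 0.4055.

0.4055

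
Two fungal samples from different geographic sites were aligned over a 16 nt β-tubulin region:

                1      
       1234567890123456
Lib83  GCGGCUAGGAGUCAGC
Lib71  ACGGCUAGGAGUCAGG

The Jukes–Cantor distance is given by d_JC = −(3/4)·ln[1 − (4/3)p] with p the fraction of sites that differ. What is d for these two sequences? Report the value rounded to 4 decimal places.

0.1367

The sequences differ at positions 1 (G/A), 16 (C/G).
p = 2/16 = 0.125000.
d = −0.75 · ln(1 − (4/3)·0.125000) = −0.75 · ln(0.833333) = −0.75 · (-0.182322) = 0.1367.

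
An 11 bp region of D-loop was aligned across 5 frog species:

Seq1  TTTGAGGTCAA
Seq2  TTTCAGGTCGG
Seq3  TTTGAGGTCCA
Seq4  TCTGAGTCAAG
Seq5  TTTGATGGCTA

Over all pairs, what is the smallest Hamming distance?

1

Pairwise Hamming distances:
  Seq1 vs Seq2: 3
  Seq1 vs Seq3: 1
  Seq1 vs Seq4: 5
  Seq1 vs Seq5: 3
  Seq2 vs Seq3: 3
  Seq2 vs Seq4: 6
  Seq2 vs Seq5: 5
  Seq3 vs Seq4: 6
  Seq3 vs Seq5: 3
  Seq4 vs Seq5: 7
The smallest is 1, between Seq1 and Seq3.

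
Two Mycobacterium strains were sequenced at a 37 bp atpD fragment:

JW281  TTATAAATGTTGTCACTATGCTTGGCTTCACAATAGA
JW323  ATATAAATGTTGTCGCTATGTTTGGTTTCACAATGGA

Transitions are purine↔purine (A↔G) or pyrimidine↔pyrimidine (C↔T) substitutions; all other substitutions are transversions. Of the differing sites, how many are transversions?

1

The sequences differ at positions 1 (T/A, transversion), 15 (A/G, transition), 21 (C/T, transition), 26 (C/T, transition), 35 (A/G, transition).
Of the 5 differences, 4 transitions and 1 transversion, so the answer is 1.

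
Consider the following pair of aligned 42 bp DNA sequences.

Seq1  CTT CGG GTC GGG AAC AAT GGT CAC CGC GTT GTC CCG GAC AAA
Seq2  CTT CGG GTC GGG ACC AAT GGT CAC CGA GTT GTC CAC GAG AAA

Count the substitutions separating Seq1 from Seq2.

The sequences differ at positions 14 (A/C), 27 (C/A), 35 (C/A), 36 (G/C), 39 (C/G).
That gives 5 mismatches out of 42 aligned sites, so the Hamming distance is 5.

5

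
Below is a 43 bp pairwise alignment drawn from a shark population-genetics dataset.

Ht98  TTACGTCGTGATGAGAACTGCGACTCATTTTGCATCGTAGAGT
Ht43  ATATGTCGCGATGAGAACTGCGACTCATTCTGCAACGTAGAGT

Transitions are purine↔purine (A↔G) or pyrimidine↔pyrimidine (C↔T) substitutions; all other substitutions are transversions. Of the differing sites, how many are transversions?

2

Differing sites — 1:T/A (Tv); 4:C/T (Ti); 9:T/C (Ti); 30:T/C (Ti); 35:T/A (Tv).
Of the 5 differences, 3 transitions and 2 transversions, so the answer is 2.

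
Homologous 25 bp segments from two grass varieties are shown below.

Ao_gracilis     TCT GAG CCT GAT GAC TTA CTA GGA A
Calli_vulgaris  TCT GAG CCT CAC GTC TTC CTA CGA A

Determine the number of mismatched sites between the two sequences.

Differing sites — 10:G/C; 12:T/C; 14:A/T; 18:A/C; 22:G/C.
That gives 5 mismatches out of 25 aligned sites, so the Hamming distance is 5.

5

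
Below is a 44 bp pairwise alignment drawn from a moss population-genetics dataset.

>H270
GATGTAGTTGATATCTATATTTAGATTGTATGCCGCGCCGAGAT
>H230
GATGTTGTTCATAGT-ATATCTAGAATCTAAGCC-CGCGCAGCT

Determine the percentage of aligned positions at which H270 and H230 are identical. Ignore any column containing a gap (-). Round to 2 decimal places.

Excluding the 2 gap columns leaves 42 comparable sites.
Differing sites — 6:A/T; 10:G/C; 14:T/G; 15:C/T; 21:T/C; 26:T/A; 28:G/C; 31:T/A; 39:C/G; 40:G/C; 43:A/C.
31 of the 42 comparable sites match, so the percent identity is 31/42 × 100 = 73.81%.

73.81%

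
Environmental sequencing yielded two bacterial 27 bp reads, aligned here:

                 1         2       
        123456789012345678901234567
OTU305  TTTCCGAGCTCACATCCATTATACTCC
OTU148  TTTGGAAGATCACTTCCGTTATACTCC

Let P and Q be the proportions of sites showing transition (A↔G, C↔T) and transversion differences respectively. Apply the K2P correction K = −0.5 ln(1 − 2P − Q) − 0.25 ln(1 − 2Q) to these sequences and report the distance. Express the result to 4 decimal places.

Mismatches occur at site 4 (C→G, transversion), site 5 (C→G, transversion), site 6 (G→A, transition), site 9 (C→A, transversion), site 14 (A→T, transversion), site 18 (A→G, transition).
Of the 6 differences, 2 transitions and 4 transversions over 27 sites: P = 2/27 = 0.074074, Q = 4/27 = 0.148148.
d = −0.5·ln(0.703704) − 0.25·ln(0.703704) = −0.5·(-0.351397) − 0.25·(-0.351397) = 0.2635.

0.2635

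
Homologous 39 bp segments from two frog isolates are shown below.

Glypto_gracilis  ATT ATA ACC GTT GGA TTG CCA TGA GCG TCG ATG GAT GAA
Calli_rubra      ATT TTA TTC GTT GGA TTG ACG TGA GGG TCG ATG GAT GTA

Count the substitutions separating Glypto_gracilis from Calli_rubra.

Mismatches occur at site 4 (A/T), site 7 (A/T), site 8 (C/T), site 19 (C/A), site 21 (A/G), site 26 (C/G), site 38 (A/T).
That gives 7 mismatches out of 39 aligned sites, so the Hamming distance is 7.

7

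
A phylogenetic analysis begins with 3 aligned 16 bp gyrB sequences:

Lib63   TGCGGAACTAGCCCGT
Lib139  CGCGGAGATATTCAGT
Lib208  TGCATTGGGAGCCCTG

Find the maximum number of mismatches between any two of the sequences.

11

Pairwise Hamming distances:
  Lib63 vs Lib139: 6
  Lib63 vs Lib208: 8
  Lib139 vs Lib208: 11
The largest is 11, between Lib139 and Lib208.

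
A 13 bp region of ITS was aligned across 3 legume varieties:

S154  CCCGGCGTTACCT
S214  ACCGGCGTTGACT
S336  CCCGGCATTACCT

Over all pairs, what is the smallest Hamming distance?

Pairwise Hamming distances:
  S154 vs S214: 3
  S154 vs S336: 1
  S214 vs S336: 4
The smallest is 1, between S154 and S336.

1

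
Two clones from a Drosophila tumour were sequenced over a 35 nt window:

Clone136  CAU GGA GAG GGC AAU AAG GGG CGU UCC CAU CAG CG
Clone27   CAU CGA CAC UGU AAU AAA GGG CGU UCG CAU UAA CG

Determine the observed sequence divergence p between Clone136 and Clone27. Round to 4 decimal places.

Differing sites — 4:G/C; 7:G/C; 9:G/C; 10:G/U; 12:C/U; 18:G/A; 27:C/G; 31:C/U; 33:G/A.
There are 9 differences over 35 sites, so p = 9/35 = 0.2571.

0.2571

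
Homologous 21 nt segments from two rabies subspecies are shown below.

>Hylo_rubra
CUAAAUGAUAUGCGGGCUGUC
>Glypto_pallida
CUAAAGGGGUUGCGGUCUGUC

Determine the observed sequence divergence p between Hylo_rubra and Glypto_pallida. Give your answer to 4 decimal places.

0.2381

Differing sites — 6:U/G; 8:A/G; 9:U/G; 10:A/U; 16:G/U.
There are 5 differences over 21 sites, so p = 5/21 = 0.2381.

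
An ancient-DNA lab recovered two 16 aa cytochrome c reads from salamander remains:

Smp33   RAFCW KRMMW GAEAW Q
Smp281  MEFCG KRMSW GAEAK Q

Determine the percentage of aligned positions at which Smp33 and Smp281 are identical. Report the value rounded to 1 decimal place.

68.8%

Mismatches occur at site 1 (R→M), site 2 (A→E), site 5 (W→G), site 9 (M→S), site 15 (W→K).
11 of the 16 sites match, so the percent identity is 11/16 × 100 = 68.8%.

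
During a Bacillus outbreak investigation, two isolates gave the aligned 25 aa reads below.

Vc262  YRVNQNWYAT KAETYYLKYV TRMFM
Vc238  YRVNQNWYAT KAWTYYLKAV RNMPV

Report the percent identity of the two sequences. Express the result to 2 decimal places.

76.00%

Mismatches occur at site 13 (E→W), site 19 (Y→A), site 21 (T→R), site 22 (R→N), site 24 (F→P), site 25 (M→V).
19 of the 25 sites match, so the percent identity is 19/25 × 100 = 76.00%.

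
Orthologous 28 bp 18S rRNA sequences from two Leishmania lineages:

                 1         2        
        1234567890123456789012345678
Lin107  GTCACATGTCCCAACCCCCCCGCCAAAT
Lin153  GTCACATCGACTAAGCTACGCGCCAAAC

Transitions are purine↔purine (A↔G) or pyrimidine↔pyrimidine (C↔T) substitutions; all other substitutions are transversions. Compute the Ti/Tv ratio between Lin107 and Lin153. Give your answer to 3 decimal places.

0.500

The sequences differ at positions 8 (G/C, transversion), 9 (T/G, transversion), 10 (C/A, transversion), 12 (C/T, transition), 15 (C/G, transversion), 17 (C/T, transition), 18 (C/A, transversion), 20 (C/G, transversion), 28 (T/C, transition).
Of the 9 differences, 3 transitions and 6 transversions, so Ti/Tv = 3/6 = 0.500.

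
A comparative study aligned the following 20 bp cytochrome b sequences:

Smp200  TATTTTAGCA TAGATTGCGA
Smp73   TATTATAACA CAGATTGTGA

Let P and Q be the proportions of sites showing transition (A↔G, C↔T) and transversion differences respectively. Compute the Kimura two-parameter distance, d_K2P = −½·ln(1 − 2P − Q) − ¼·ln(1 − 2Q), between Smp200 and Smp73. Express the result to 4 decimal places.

The sequences differ at positions 5 (T/A, transversion), 8 (G/A, transition), 11 (T/C, transition), 18 (C/T, transition).
Of the 4 differences, 3 transitions and 1 transversion over 20 sites: P = 3/20 = 0.150000, Q = 1/20 = 0.050000.
d = −0.5·ln(0.650000) − 0.25·ln(0.900000) = −0.5·(-0.430783) − 0.25·(-0.105361) = 0.2417.

0.2417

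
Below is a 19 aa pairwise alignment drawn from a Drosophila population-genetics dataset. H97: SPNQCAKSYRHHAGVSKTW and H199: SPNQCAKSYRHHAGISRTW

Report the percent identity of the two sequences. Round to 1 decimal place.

89.5%

The sequences differ at positions 15 (V/I), 17 (K/R).
17 of the 19 sites match, so the percent identity is 17/19 × 100 = 89.5%.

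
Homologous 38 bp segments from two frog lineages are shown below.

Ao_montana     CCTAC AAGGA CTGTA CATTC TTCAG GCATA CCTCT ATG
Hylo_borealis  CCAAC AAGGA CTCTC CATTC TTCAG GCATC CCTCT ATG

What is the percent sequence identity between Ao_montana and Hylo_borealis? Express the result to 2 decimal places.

89.47%

The sequences differ at positions 3 (T/A), 13 (G/C), 15 (A/C), 30 (A/C).
34 of the 38 sites match, so the percent identity is 34/38 × 100 = 89.47%.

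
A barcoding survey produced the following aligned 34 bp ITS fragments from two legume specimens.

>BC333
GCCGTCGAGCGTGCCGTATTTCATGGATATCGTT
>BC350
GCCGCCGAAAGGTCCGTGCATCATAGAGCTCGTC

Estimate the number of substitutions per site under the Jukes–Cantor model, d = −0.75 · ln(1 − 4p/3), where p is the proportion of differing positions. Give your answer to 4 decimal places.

0.4770

Mismatches occur at site 5 (T→C), site 9 (G→A), site 10 (C→A), site 12 (T→G), site 13 (G→T), site 18 (A→G), site 19 (T→C), site 20 (T→A), site 25 (G→A), site 28 (T→G), site 29 (A→C), site 34 (T→C).
p = 12/34 = 0.352941.
d = −0.75 · ln(1 − (4/3)·0.352941) = −0.75 · ln(0.529412) = −0.75 · (-0.635988) = 0.4770.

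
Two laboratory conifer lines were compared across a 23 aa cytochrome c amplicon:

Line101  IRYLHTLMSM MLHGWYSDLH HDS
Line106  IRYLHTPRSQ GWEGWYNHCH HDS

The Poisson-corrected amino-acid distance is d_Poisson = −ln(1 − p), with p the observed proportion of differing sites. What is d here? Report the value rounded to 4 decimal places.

0.4964

Mismatches occur at site 7 (L↔P), site 8 (M↔R), site 10 (M↔Q), site 11 (M↔G), site 12 (L↔W), site 13 (H↔E), site 17 (S↔N), site 18 (D↔H), site 19 (L↔C).
p = 9/23 = 0.391304.
d = −ln(1 − 0.391304) = −ln(0.608696) = 0.4964.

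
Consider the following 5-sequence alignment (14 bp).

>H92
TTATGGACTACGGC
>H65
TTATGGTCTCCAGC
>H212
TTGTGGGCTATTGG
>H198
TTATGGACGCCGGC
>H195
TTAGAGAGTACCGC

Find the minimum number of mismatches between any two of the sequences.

2

Pairwise Hamming distances:
  H92 vs H65: 3
  H92 vs H212: 5
  H92 vs H198: 2
  H92 vs H195: 4
  H65 vs H212: 6
  H65 vs H198: 3
  H65 vs H195: 6
  H212 vs H198: 7
  H212 vs H195: 8
  H198 vs H195: 6
The smallest is 2, between H92 and H198.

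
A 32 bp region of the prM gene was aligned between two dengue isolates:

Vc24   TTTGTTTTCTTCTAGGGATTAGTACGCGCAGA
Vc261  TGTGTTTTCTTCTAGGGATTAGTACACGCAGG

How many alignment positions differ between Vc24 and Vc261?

3

Mismatches occur at site 2 (T/G), site 26 (G/A), site 32 (A/G).
That gives 3 mismatches out of 32 aligned sites, so the Hamming distance is 3.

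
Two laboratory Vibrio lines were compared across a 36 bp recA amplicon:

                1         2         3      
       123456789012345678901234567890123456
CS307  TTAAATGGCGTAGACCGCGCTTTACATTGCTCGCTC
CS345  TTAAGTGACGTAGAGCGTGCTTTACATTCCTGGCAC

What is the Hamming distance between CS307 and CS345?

Differing sites — 5:A/G; 8:G/A; 15:C/G; 18:C/T; 29:G/C; 32:C/G; 35:T/A.
That gives 7 mismatches out of 36 aligned sites, so the Hamming distance is 7.

7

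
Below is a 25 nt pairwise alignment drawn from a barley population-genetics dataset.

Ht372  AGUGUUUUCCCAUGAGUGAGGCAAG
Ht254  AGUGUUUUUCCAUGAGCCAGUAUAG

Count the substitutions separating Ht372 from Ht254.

6

The sequences differ at positions 9 (C/U), 17 (U/C), 18 (G/C), 21 (G/U), 22 (C/A), 23 (A/U).
That gives 6 mismatches out of 25 aligned sites, so the Hamming distance is 6.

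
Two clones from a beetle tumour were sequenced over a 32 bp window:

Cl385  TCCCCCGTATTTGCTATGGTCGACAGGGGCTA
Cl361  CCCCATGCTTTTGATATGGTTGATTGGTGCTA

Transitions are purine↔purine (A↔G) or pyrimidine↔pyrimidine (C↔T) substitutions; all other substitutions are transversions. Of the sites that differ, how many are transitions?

5

Differing sites — 1:T/C (Ti); 5:C/A (Tv); 6:C/T (Ti); 8:T/C (Ti); 9:A/T (Tv); 14:C/A (Tv); 21:C/T (Ti); 24:C/T (Ti); 25:A/T (Tv); 28:G/T (Tv).
Of the 10 differences, 5 transitions and 5 transversions, so the answer is 5.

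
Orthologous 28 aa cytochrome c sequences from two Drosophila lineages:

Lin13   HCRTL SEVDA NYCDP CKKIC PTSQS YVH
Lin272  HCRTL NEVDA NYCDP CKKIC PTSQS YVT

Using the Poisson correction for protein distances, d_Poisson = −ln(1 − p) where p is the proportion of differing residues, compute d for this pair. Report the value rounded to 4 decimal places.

Differing sites — 6:S/N; 28:H/T.
p = 2/28 = 0.071429.
d = −ln(1 − 0.071429) = −ln(0.928571) = 0.0741.

0.0741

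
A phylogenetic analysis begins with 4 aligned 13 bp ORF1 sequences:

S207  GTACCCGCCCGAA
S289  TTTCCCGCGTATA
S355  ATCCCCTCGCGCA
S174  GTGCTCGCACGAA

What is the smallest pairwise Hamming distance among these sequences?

3

Pairwise Hamming distances:
  S207 vs S289: 6
  S207 vs S355: 5
  S207 vs S174: 3
  S289 vs S355: 6
  S289 vs S174: 7
  S355 vs S174: 6
The smallest is 3, between S207 and S174.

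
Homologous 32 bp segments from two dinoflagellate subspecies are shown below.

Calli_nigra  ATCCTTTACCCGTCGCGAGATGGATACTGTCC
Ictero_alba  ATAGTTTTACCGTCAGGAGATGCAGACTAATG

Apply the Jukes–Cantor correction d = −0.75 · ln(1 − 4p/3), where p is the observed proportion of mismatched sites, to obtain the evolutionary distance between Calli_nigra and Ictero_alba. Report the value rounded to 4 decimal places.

Mismatches occur at site 3 (C↔A), site 4 (C↔G), site 8 (A↔T), site 9 (C↔A), site 15 (G↔A), site 16 (C↔G), site 23 (G↔C), site 25 (T↔G), site 29 (G↔A), site 30 (T↔A), site 31 (C↔T), site 32 (C↔G).
p = 12/32 = 0.375000.
d = −0.75 · ln(1 − (4/3)·0.375000) = −0.75 · ln(0.500000) = −0.75 · (-0.693147) = 0.5199.

0.5199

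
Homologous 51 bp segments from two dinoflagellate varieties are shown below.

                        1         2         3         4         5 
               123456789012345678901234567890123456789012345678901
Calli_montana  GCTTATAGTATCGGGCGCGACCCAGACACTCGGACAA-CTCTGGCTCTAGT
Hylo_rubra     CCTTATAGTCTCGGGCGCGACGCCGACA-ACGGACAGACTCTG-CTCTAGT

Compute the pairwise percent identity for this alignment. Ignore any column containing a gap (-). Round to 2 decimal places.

Excluding the 3 gap columns leaves 48 comparable sites.
Mismatches occur at site 1 (G↔C), site 10 (A↔C), site 22 (C↔G), site 24 (A↔C), site 30 (T↔A), site 37 (A↔G).
42 of the 48 comparable sites match, so the percent identity is 42/48 × 100 = 87.50%.

87.50%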